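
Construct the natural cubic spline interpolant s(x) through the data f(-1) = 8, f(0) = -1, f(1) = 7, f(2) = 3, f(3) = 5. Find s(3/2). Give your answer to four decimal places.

5.8638

Let M_i = s''(x_i). Step sizes h_i = 1, 1, 1, 1; slopes of the chords Δ_i = (y_(i+1) - y_i)/h_i = -9, 8, -4, 2.
  1·M_0 + 4·M_1 + 1·M_2 = 6(Δ_1 - Δ_0) = 102
  1·M_1 + 4·M_2 + 1·M_3 = 6(Δ_2 - Δ_1) = -72
  1·M_2 + 4·M_3 + 1·M_4 = 6(Δ_3 - Δ_2) = 36
Natural end conditions: M_0 = M_4 = 0.
Forward elimination and back-substitution give M_0 = 0, M_1 = 927/28, M_2 = -213/7, M_3 = 465/28, M_4 = 0.
On [1, 2], s(x) = 7 + 27/8·(x - 1) - 213/14·(x - 1)² + 439/56·(x - 1)³.
With (x - 1) = 1/2: s(3/2) = 2627/448.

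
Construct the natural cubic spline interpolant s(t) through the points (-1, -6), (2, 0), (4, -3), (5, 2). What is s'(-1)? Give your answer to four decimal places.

Let M_i = s''(x_i). Step sizes h_i = 3, 2, 1; slopes of the chords Δ_i = (y_(i+1) - y_i)/h_i = 2, -3/2, 5.
  3·M_0 + 10·M_1 + 2·M_2 = 6(Δ_1 - Δ_0) = -21
  2·M_1 + 6·M_2 + 1·M_3 = 6(Δ_2 - Δ_1) = 39
Natural end conditions: M_0 = M_3 = 0.
Hence M_0 = 0, M_1 = -51/14, M_2 = 54/7, M_3 = 0.
On [-1, 2], s'(t) = b_0 + 2c_0·(t + 1) + 3d_0·(t + 1)² with b_0 = Δ_0 - h_0(2M_0 + M_1)/6 = 107/28, c_0 = M_0/2 = 0, d_0 = (M_1 - M_0)/(6h_0) = -17/84. So s'(-1) = 107/28.

3.8214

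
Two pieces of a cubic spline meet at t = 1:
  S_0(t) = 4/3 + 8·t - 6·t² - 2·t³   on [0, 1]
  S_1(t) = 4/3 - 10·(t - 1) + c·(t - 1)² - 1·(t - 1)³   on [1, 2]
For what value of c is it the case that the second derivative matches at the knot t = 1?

-12

S_0''(t) = -12 - 12·t, so S_0''(1) = -24. On the right, S_1''(1) = 2c, so c = -12.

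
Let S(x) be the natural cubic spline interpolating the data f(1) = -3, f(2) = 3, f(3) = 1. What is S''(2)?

-12

Put M_i = S'' at the i-th knot. Here h = (1, 1) and Δ = (6, -2), so the interior equations h_(i-1)·M_(i-1) + 2(h_(i-1)+h_i)·M_i + h_i·M_(i+1) = 6(Δ_i − Δ_(i-1)) read
  1·M_0 + 4·M_1 + 1·M_2 = 6(Δ_1 - Δ_0) = -48
Natural end conditions: M_0 = M_2 = 0.
Solving the tridiagonal system: M_0 = 0, M_1 = -12, M_2 = 0.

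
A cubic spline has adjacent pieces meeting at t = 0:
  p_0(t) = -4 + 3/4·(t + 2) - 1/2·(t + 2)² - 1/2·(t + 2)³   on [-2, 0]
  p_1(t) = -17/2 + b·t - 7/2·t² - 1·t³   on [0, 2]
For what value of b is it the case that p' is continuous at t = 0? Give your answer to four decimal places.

-7.2500

p_0'(t) = 3/4 - 1·(t + 2) - 3/2·(t + 2)², so p_0'(0) = -29/4. On the right, p_1'(0) = b, so b = -29/4.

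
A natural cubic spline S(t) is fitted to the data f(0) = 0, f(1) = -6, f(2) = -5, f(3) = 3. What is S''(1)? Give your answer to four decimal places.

Put M_i = S'' at the i-th knot. Here h = (1, 1, 1) and Δ = (-6, 1, 8), so the interior equations h_(i-1)·M_(i-1) + 2(h_(i-1)+h_i)·M_i + h_i·M_(i+1) = 6(Δ_i − Δ_(i-1)) read
  1·M_0 + 4·M_1 + 1·M_2 = 6(Δ_1 - Δ_0) = 42
  1·M_1 + 4·M_2 + 1·M_3 = 6(Δ_2 - Δ_1) = 42
Natural end conditions: M_0 = M_3 = 0.
Forward elimination and back-substitution give M_0 = 0, M_1 = 42/5, M_2 = 42/5, M_3 = 0.

8.4000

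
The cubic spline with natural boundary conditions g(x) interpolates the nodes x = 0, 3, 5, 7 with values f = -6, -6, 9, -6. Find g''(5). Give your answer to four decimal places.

-13.0263

With M_i denoting the second derivative at x_i, h_i = 3, 2, 2, and Δ_i = (y_(i+1) − y_i)/h_i = 0, 15/2, -15/2:
  3·M_0 + 10·M_1 + 2·M_2 = 6(Δ_1 - Δ_0) = 45
  2·M_1 + 8·M_2 + 2·M_3 = 6(Δ_2 - Δ_1) = -90
Natural end conditions: M_0 = M_3 = 0.
Hence M_0 = 0, M_1 = 135/19, M_2 = -495/38, M_3 = 0.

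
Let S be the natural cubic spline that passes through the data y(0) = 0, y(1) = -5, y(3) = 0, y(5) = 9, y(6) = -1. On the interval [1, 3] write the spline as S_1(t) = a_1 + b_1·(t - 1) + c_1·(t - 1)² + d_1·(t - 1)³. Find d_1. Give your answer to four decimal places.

Write σ_i for S''(x_i). With h_i = 1, 2, 2, 1 and divided differences Δ_i = -5, 5/2, 9/2, -10, the continuity of S' gives the tridiagonal system
  1·σ_0 + 6·σ_1 + 2·σ_2 = 6(Δ_1 - Δ_0) = 45
  2·σ_1 + 8·σ_2 + 2·σ_3 = 6(Δ_2 - Δ_1) = 12
  2·σ_2 + 6·σ_3 + 1·σ_4 = 6(Δ_3 - Δ_2) = -87
Natural end conditions: σ_0 = σ_4 = 0.
Hence σ_0 = 0, σ_1 = 31/5, σ_2 = 39/10, σ_3 = -79/5, σ_4 = 0.
On [1, 3], with S_1(t) = a_1 + b_1·(t - 1) + c_1·(t - 1)² + d_1·(t - 1)³: c_1 = σ_1/2 = 31/10, d_1 = (σ_2 - σ_1)/(6h_1) = -23/120, b_1 = Δ_1 - h_1(2σ_1 + σ_2)/6 = -44/15.

-0.1917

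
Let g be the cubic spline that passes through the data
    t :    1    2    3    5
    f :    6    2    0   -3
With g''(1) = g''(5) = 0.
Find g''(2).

Let m_i = g''(x_i). Step sizes h_i = 1, 1, 2; slopes of the chords Δ_i = (y_(i+1) - y_i)/h_i = -4, -2, -3/2.
  1·m_0 + 4·m_1 + 1·m_2 = 6(Δ_1 - Δ_0) = 12
  1·m_1 + 6·m_2 + 2·m_3 = 6(Δ_2 - Δ_1) = 3
Natural end conditions: m_0 = m_3 = 0.
Solving the tridiagonal system: m_0 = 0, m_1 = 3, m_2 = 0, m_3 = 0.

3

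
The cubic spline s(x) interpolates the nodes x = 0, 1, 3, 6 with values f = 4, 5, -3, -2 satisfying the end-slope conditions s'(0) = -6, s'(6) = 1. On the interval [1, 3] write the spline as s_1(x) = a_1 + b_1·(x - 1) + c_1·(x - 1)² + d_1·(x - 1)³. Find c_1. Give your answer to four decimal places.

Put M_i = s'' at the i-th knot. Here h = (1, 2, 3) and Δ = (1, -4, 1/3), so the interior equations h_(i-1)·M_(i-1) + 2(h_(i-1)+h_i)·M_i + h_i·M_(i+1) = 6(Δ_i − Δ_(i-1)) read
  1·M_0 + 6·M_1 + 2·M_2 = 6(Δ_1 - Δ_0) = -30
  2·M_1 + 10·M_2 + 3·M_3 = 6(Δ_2 - Δ_1) = 26
Clamped end conditions give two more equations: 2h_0·M_0 + h_0·M_1 = 6(Δ_0 - s'(0)) = 42 and h_2·M_2 + 2h_2·M_3 = 6(s'(6) - Δ_2) = 4.
Solving: M_0 = 506/19, M_1 = -214/19, M_2 = 104/19, M_3 = -118/57.
On [1, 3], with s_1(x) = a_1 + b_1·(x - 1) + c_1·(x - 1)² + d_1·(x - 1)³: c_1 = M_1/2 = -107/19, d_1 = (M_2 - M_1)/(6h_1) = 53/38, b_1 = Δ_1 - h_1(2M_1 + M_2)/6 = 32/19.

-5.6316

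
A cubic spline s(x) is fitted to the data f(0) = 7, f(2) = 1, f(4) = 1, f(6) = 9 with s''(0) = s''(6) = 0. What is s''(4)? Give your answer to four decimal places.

2.6000

Let m_i = s''(x_i). Step sizes h_i = 2, 2, 2; slopes of the chords Δ_i = (y_(i+1) - y_i)/h_i = -3, 0, 4.
  2·m_0 + 8·m_1 + 2·m_2 = 6(Δ_1 - Δ_0) = 18
  2·m_1 + 8·m_2 + 2·m_3 = 6(Δ_2 - Δ_1) = 24
Natural end conditions: m_0 = m_3 = 0.
Solving: m_0 = 0, m_1 = 8/5, m_2 = 13/5, m_3 = 0.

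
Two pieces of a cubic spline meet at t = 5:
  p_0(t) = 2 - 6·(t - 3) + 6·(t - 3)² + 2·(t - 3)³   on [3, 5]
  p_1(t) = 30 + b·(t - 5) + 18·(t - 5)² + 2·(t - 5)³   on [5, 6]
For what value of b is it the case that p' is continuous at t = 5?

42

p_0'(t) = -6 + 12·(t - 3) + 6·(t - 3)², so p_0'(5) = 42. On the right, p_1'(5) = b, so b = 42.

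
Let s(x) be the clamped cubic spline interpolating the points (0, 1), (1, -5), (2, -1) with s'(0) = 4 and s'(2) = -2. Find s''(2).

-36

Let M_i = s''(x_i). Step sizes h_i = 1, 1; slopes of the chords Δ_i = (y_(i+1) - y_i)/h_i = -6, 4.
  1·M_0 + 4·M_1 + 1·M_2 = 6(Δ_1 - Δ_0) = 60
Clamped end conditions give two more equations: 2h_0·M_0 + h_0·M_1 = 6(Δ_0 - s'(0)) = -60 and h_1·M_1 + 2h_1·M_2 = 6(s'(2) - Δ_1) = -36.
Forward elimination and back-substitution give M_0 = -48, M_1 = 36, M_2 = -36.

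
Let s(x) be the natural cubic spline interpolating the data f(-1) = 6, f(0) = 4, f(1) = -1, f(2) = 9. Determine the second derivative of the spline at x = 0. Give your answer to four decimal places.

-10.8000

Put M_i = s'' at the i-th knot. Here h = (1, 1, 1) and Δ = (-2, -5, 10), so the interior equations h_(i-1)·M_(i-1) + 2(h_(i-1)+h_i)·M_i + h_i·M_(i+1) = 6(Δ_i − Δ_(i-1)) read
  1·M_0 + 4·M_1 + 1·M_2 = 6(Δ_1 - Δ_0) = -18
  1·M_1 + 4·M_2 + 1·M_3 = 6(Δ_2 - Δ_1) = 90
Natural end conditions: M_0 = M_3 = 0.
Solving the tridiagonal system: M_0 = 0, M_1 = -54/5, M_2 = 126/5, M_3 = 0.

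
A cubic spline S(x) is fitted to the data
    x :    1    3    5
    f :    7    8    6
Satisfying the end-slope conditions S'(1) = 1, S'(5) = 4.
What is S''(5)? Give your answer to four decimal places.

9.3750

Write σ_i for S''(x_i). With h_i = 2, 2 and divided differences Δ_i = 1/2, -1, the continuity of S' gives the tridiagonal system
  2·σ_0 + 8·σ_1 + 2·σ_2 = 6(Δ_1 - Δ_0) = -9
Clamped end conditions give two more equations: 2h_0·σ_0 + h_0·σ_1 = 6(Δ_0 - S'(1)) = -3 and h_1·σ_1 + 2h_1·σ_2 = 6(S'(5) - Δ_1) = 30.
Forward elimination and back-substitution give σ_0 = 9/8, σ_1 = -15/4, σ_2 = 75/8.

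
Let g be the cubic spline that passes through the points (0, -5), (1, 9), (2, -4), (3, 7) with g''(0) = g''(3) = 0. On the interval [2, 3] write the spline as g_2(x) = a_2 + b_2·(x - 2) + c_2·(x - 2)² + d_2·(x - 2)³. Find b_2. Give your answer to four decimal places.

-5.4000

With m_i denoting the second derivative at x_i, h_i = 1, 1, 1, and Δ_i = (y_(i+1) − y_i)/h_i = 14, -13, 11:
  1·m_0 + 4·m_1 + 1·m_2 = 6(Δ_1 - Δ_0) = -162
  1·m_1 + 4·m_2 + 1·m_3 = 6(Δ_2 - Δ_1) = 144
Natural end conditions: m_0 = m_3 = 0.
Forward elimination and back-substitution give m_0 = 0, m_1 = -264/5, m_2 = 246/5, m_3 = 0.
On [2, 3], with g_2(x) = a_2 + b_2·(x - 2) + c_2·(x - 2)² + d_2·(x - 2)³: c_2 = m_2/2 = 123/5, d_2 = (m_3 - m_2)/(6h_2) = -41/5, b_2 = Δ_2 - h_2(2m_2 + m_3)/6 = -27/5.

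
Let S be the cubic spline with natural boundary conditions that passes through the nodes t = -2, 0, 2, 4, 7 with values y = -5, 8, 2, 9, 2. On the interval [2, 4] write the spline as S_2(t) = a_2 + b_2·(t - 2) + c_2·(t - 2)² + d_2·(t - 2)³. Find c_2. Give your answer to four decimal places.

Let σ_i = S''(x_i). Step sizes h_i = 2, 2, 2, 3; slopes of the chords Δ_i = (y_(i+1) - y_i)/h_i = 13/2, -3, 7/2, -7/3.
  2·σ_0 + 8·σ_1 + 2·σ_2 = 6(Δ_1 - Δ_0) = -57
  2·σ_1 + 8·σ_2 + 2·σ_3 = 6(Δ_2 - Δ_1) = 39
  2·σ_2 + 10·σ_3 + 3·σ_4 = 6(Δ_3 - Δ_2) = -35
Natural end conditions: σ_0 = σ_4 = 0.
Solving the tridiagonal system: σ_0 = 0, σ_1 = -1313/142, σ_2 = 1205/142, σ_3 = -369/71, σ_4 = 0.
On [2, 4], with S_2(t) = a_2 + b_2·(t - 2) + c_2·(t - 2)² + d_2·(t - 2)³: c_2 = σ_2/2 = 1205/284, d_2 = (σ_3 - σ_2)/(6h_2) = -1943/1704, b_2 = Δ_2 - h_2(2σ_2 + σ_3)/6 = -181/426.

4.2430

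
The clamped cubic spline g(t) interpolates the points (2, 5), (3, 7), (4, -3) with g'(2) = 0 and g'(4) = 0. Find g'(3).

Write M_i for g''(x_i). With h_i = 1, 1 and divided differences Δ_i = 2, -10, the continuity of g' gives the tridiagonal system
  1·M_0 + 4·M_1 + 1·M_2 = 6(Δ_1 - Δ_0) = -72
Clamped end conditions give two more equations: 2h_0·M_0 + h_0·M_1 = 6(Δ_0 - g'(2)) = 12 and h_1·M_1 + 2h_1·M_2 = 6(g'(4) - Δ_1) = 60.
Solving: M_0 = 24, M_1 = -36, M_2 = 48.
On [3, 4], g'(t) = b_1 + 2c_1·(t - 3) + 3d_1·(t - 3)² with b_1 = Δ_1 - h_1(2M_1 + M_2)/6 = -6, c_1 = M_1/2 = -18, d_1 = (M_2 - M_1)/(6h_1) = 14. So g'(3) = -6.

-6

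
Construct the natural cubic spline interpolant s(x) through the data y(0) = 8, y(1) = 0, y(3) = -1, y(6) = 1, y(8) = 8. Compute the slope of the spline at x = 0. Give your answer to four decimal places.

-9.3363

Let M_i = s''(x_i). Step sizes h_i = 1, 2, 3, 2; slopes of the chords Δ_i = (y_(i+1) - y_i)/h_i = -8, -1/2, 2/3, 7/2.
  1·M_0 + 6·M_1 + 2·M_2 = 6(Δ_1 - Δ_0) = 45
  2·M_1 + 10·M_2 + 3·M_3 = 6(Δ_2 - Δ_1) = 7
  3·M_2 + 10·M_3 + 2·M_4 = 6(Δ_3 - Δ_2) = 17
Natural end conditions: M_0 = M_4 = 0.
Solving: M_0 = 0, M_1 = 4057/506, M_2 = -393/253, M_3 = 548/253, M_4 = 0.
On [0, 1], s'(x) = b_0 + 2c_0·x + 3d_0·x² with b_0 = Δ_0 - h_0(2M_0 + M_1)/6 = -28345/3036, c_0 = M_0/2 = 0, d_0 = (M_1 - M_0)/(6h_0) = 4057/3036. So s'(0) = -28345/3036.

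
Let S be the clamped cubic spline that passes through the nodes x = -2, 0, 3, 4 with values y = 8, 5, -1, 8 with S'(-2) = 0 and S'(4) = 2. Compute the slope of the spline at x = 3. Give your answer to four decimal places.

Write σ_i for S''(x_i). With h_i = 2, 3, 1 and divided differences Δ_i = -3/2, -2, 9, the continuity of S' gives the tridiagonal system
  2·σ_0 + 10·σ_1 + 3·σ_2 = 6(Δ_1 - Δ_0) = -3
  3·σ_1 + 8·σ_2 + 1·σ_3 = 6(Δ_2 - Δ_1) = 66
Clamped end conditions give two more equations: 2h_0·σ_0 + h_0·σ_1 = 6(Δ_0 - S'(-2)) = -9 and h_2·σ_2 + 2h_2·σ_3 = 6(S'(4) - Δ_2) = -42.
Solving: σ_0 = -3/26, σ_1 = -111/26, σ_2 = 173/13, σ_3 = -719/26.
On [3, 4], S'(x) = b_2 + 2c_2·(x - 3) + 3d_2·(x - 3)² with b_2 = Δ_2 - h_2(2σ_2 + σ_3)/6 = 477/52, c_2 = σ_2/2 = 173/26, d_2 = (σ_3 - σ_2)/(6h_2) = -355/52. So S'(3) = 477/52.

9.1731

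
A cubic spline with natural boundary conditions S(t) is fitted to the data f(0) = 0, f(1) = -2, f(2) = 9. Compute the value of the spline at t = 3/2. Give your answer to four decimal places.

2.2813

With σ_i denoting the second derivative at x_i, h_i = 1, 1, and Δ_i = (y_(i+1) − y_i)/h_i = -2, 11:
  1·σ_0 + 4·σ_1 + 1·σ_2 = 6(Δ_1 - Δ_0) = 78
Natural end conditions: σ_0 = σ_2 = 0.
Solving: σ_0 = 0, σ_1 = 39/2, σ_2 = 0.
On [1, 2], S(t) = -2 + 9/2·(t - 1) + 39/4·(t - 1)² - 13/4·(t - 1)³.
With (t - 1) = 1/2: S(3/2) = 73/32.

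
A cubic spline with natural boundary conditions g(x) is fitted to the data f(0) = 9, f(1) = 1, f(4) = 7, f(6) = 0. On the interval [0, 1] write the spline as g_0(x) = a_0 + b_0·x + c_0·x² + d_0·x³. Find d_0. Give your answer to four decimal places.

With m_i denoting the second derivative at x_i, h_i = 1, 3, 2, and Δ_i = (y_(i+1) − y_i)/h_i = -8, 2, -7/2:
  1·m_0 + 8·m_1 + 3·m_2 = 6(Δ_1 - Δ_0) = 60
  3·m_1 + 10·m_2 + 2·m_3 = 6(Δ_2 - Δ_1) = -33
Natural end conditions: m_0 = m_3 = 0.
Solving the tridiagonal system: m_0 = 0, m_1 = 699/71, m_2 = -444/71, m_3 = 0.
On [0, 1], with g_0(x) = a_0 + b_0·x + c_0·x² + d_0·x³: c_0 = m_0/2 = 0, d_0 = (m_1 - m_0)/(6h_0) = 233/142, b_0 = Δ_0 - h_0(2m_0 + m_1)/6 = -1369/142.

1.6408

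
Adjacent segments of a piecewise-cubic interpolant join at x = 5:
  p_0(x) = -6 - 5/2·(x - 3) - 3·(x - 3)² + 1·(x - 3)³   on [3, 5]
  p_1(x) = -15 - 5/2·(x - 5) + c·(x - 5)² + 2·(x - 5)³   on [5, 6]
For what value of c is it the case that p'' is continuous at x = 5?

p_0''(x) = -6 + 6·(x - 3), so p_0''(5) = 6. On the right, p_1''(5) = 2c, so c = 3.

3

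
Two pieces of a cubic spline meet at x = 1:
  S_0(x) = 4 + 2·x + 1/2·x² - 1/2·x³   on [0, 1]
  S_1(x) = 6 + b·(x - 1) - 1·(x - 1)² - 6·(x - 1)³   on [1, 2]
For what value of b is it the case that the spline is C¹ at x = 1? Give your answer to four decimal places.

S_0'(x) = 2 + 1·x - 3/2·x², so S_0'(1) = 3/2. On the right, S_1'(1) = b, so b = 3/2.

1.5000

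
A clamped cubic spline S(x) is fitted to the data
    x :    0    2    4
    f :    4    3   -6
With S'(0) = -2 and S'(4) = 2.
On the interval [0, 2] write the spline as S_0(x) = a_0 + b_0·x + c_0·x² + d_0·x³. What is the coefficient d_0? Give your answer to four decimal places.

-1.1875

Put m_i = S'' at the i-th knot. Here h = (2, 2) and Δ = (-1/2, -9/2), so the interior equations h_(i-1)·m_(i-1) + 2(h_(i-1)+h_i)·m_i + h_i·m_(i+1) = 6(Δ_i − Δ_(i-1)) read
  2·m_0 + 8·m_1 + 2·m_2 = 6(Δ_1 - Δ_0) = -24
Clamped end conditions give two more equations: 2h_0·m_0 + h_0·m_1 = 6(Δ_0 - S'(0)) = 9 and h_1·m_1 + 2h_1·m_2 = 6(S'(4) - Δ_1) = 39.
Solving: m_0 = 25/4, m_1 = -8, m_2 = 55/4.
On [0, 2], with S_0(x) = a_0 + b_0·x + c_0·x² + d_0·x³: c_0 = m_0/2 = 25/8, d_0 = (m_1 - m_0)/(6h_0) = -19/16, b_0 = Δ_0 - h_0(2m_0 + m_1)/6 = -2.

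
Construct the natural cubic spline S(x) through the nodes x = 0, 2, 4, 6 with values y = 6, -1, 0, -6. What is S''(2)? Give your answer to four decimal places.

With M_i denoting the second derivative at x_i, h_i = 2, 2, 2, and Δ_i = (y_(i+1) − y_i)/h_i = -7/2, 1/2, -3:
  2·M_0 + 8·M_1 + 2·M_2 = 6(Δ_1 - Δ_0) = 24
  2·M_1 + 8·M_2 + 2·M_3 = 6(Δ_2 - Δ_1) = -21
Natural end conditions: M_0 = M_3 = 0.
Hence M_0 = 0, M_1 = 39/10, M_2 = -18/5, M_3 = 0.

3.9000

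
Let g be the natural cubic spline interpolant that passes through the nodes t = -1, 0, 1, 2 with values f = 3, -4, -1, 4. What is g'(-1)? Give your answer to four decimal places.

Let m_i = g''(x_i). Step sizes h_i = 1, 1, 1; slopes of the chords Δ_i = (y_(i+1) - y_i)/h_i = -7, 3, 5.
  1·m_0 + 4·m_1 + 1·m_2 = 6(Δ_1 - Δ_0) = 60
  1·m_1 + 4·m_2 + 1·m_3 = 6(Δ_2 - Δ_1) = 12
Natural end conditions: m_0 = m_3 = 0.
Hence m_0 = 0, m_1 = 76/5, m_2 = -4/5, m_3 = 0.
On [-1, 0], g'(t) = b_0 + 2c_0·(t + 1) + 3d_0·(t + 1)² with b_0 = Δ_0 - h_0(2m_0 + m_1)/6 = -143/15, c_0 = m_0/2 = 0, d_0 = (m_1 - m_0)/(6h_0) = 38/15. So g'(-1) = -143/15.

-9.5333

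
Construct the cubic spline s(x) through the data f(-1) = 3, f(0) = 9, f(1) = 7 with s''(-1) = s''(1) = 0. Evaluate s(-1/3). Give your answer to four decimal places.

7.7407

Write m_i for s''(x_i). With h_i = 1, 1 and divided differences Δ_i = 6, -2, the continuity of s' gives the tridiagonal system
  1·m_0 + 4·m_1 + 1·m_2 = 6(Δ_1 - Δ_0) = -48
Natural end conditions: m_0 = m_2 = 0.
Forward elimination and back-substitution give m_0 = 0, m_1 = -12, m_2 = 0.
On [-1, 0], s(x) = 3 + 8·(x + 1) + 0·(x + 1)² - 2·(x + 1)³.
With (x + 1) = 2/3: s(-1/3) = 209/27.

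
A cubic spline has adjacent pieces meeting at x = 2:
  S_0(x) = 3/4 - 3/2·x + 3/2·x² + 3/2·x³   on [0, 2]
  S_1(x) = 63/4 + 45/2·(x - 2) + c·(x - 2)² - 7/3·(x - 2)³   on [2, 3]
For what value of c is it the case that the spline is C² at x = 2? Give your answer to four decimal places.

10.5000

S_0''(x) = 3 + 9·x, so S_0''(2) = 21. On the right, S_1''(2) = 2c, so c = 21/2.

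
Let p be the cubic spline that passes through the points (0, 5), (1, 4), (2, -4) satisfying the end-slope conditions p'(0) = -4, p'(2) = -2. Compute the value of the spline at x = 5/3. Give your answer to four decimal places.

-2.0185

With m_i denoting the second derivative at x_i, h_i = 1, 1, and Δ_i = (y_(i+1) − y_i)/h_i = -1, -8:
  1·m_0 + 4·m_1 + 1·m_2 = 6(Δ_1 - Δ_0) = -42
Clamped end conditions give two more equations: 2h_0·m_0 + h_0·m_1 = 6(Δ_0 - p'(0)) = 18 and h_1·m_1 + 2h_1·m_2 = 6(p'(2) - Δ_1) = 36.
Solving the tridiagonal system: m_0 = 41/2, m_1 = -23, m_2 = 59/2.
On [1, 2], p(x) = 4 - 21/4·(x - 1) - 23/2·(x - 1)² + 35/4·(x - 1)³.
With (x - 1) = 2/3: p(5/3) = -109/54.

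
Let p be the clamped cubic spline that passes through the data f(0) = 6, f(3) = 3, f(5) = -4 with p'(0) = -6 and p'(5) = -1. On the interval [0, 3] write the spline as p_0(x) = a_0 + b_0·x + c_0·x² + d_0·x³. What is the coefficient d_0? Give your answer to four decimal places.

With M_i denoting the second derivative at x_i, h_i = 3, 2, and Δ_i = (y_(i+1) − y_i)/h_i = -1, -7/2:
  3·M_0 + 10·M_1 + 2·M_2 = 6(Δ_1 - Δ_0) = -15
Clamped end conditions give two more equations: 2h_0·M_0 + h_0·M_1 = 6(Δ_0 - p'(0)) = 30 and h_1·M_1 + 2h_1·M_2 = 6(p'(5) - Δ_1) = 15.
Solving the tridiagonal system: M_0 = 15/2, M_1 = -5, M_2 = 25/4.
On [0, 3], with p_0(x) = a_0 + b_0·x + c_0·x² + d_0·x³: c_0 = M_0/2 = 15/4, d_0 = (M_1 - M_0)/(6h_0) = -25/36, b_0 = Δ_0 - h_0(2M_0 + M_1)/6 = -6.

-0.6944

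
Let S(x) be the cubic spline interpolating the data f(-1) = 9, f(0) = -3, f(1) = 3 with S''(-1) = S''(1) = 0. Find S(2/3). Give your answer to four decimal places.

-0.3333

Write σ_i for S''(x_i). With h_i = 1, 1 and divided differences Δ_i = -12, 6, the continuity of S' gives the tridiagonal system
  1·σ_0 + 4·σ_1 + 1·σ_2 = 6(Δ_1 - Δ_0) = 108
Natural end conditions: σ_0 = σ_2 = 0.
Solving the tridiagonal system: σ_0 = 0, σ_1 = 27, σ_2 = 0.
On [0, 1], S(x) = -3 - 3·x + 27/2·x² - 9/2·x³.
With x = 2/3: S(2/3) = -1/3.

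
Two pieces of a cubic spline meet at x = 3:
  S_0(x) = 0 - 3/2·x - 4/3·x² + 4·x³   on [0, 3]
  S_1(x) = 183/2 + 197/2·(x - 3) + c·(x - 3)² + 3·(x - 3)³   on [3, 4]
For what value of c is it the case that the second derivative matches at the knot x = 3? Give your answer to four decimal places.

S_0''(x) = -8/3 + 24·x, so S_0''(3) = 208/3. On the right, S_1''(3) = 2c, so c = 104/3.

34.6667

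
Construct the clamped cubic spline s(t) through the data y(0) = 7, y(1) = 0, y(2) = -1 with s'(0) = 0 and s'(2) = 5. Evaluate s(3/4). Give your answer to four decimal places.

2.1133

Let M_i = s''(x_i). Step sizes h_i = 1, 1; slopes of the chords Δ_i = (y_(i+1) - y_i)/h_i = -7, -1.
  1·M_0 + 4·M_1 + 1·M_2 = 6(Δ_1 - Δ_0) = 36
Clamped end conditions give two more equations: 2h_0·M_0 + h_0·M_1 = 6(Δ_0 - s'(0)) = -42 and h_1·M_1 + 2h_1·M_2 = 6(s'(2) - Δ_1) = 36.
Hence M_0 = -55/2, M_1 = 13, M_2 = 23/2.
On [0, 1], s(t) = 7 + 0·t - 55/4·t² + 27/4·t³.
With t = 3/4: s(3/4) = 541/256.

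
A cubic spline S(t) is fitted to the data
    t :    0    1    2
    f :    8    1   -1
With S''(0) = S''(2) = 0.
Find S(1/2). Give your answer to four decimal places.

4.0313

With M_i denoting the second derivative at x_i, h_i = 1, 1, and Δ_i = (y_(i+1) − y_i)/h_i = -7, -2:
  1·M_0 + 4·M_1 + 1·M_2 = 6(Δ_1 - Δ_0) = 30
Natural end conditions: M_0 = M_2 = 0.
Solving: M_0 = 0, M_1 = 15/2, M_2 = 0.
On [0, 1], S(t) = 8 - 33/4·t + 0·t² + 5/4·t³.
With t = 1/2: S(1/2) = 129/32.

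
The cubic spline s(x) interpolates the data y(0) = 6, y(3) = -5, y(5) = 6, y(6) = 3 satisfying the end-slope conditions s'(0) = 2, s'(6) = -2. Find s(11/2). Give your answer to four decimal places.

With M_i denoting the second derivative at x_i, h_i = 3, 2, 1, and Δ_i = (y_(i+1) − y_i)/h_i = -11/3, 11/2, -3:
  3·M_0 + 10·M_1 + 2·M_2 = 6(Δ_1 - Δ_0) = 55
  2·M_1 + 6·M_2 + 1·M_3 = 6(Δ_2 - Δ_1) = -51
Clamped end conditions give two more equations: 2h_0·M_0 + h_0·M_1 = 6(Δ_0 - s'(0)) = -34 and h_2·M_2 + 2h_2·M_3 = 6(s'(6) - Δ_2) = 6.
Solving: M_0 = -659/57, M_1 = 224/19, M_2 = -268/19, M_3 = 191/19.
On [5, 6], s(x) = 6 + 1/38·(x - 5) - 134/19·(x - 5)² + 153/38·(x - 5)³.
With (x - 5) = 1/2: s(11/2) = 1445/304.

4.7533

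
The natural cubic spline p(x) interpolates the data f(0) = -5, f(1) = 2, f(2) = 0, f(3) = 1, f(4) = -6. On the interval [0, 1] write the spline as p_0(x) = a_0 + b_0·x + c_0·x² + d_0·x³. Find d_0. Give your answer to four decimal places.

Let M_i = p''(x_i). Step sizes h_i = 1, 1, 1, 1; slopes of the chords Δ_i = (y_(i+1) - y_i)/h_i = 7, -2, 1, -7.
  1·M_0 + 4·M_1 + 1·M_2 = 6(Δ_1 - Δ_0) = -54
  1·M_1 + 4·M_2 + 1·M_3 = 6(Δ_2 - Δ_1) = 18
  1·M_2 + 4·M_3 + 1·M_4 = 6(Δ_3 - Δ_2) = -48
Natural end conditions: M_0 = M_4 = 0.
Solving: M_0 = 0, M_1 = -465/28, M_2 = 87/7, M_3 = -423/28, M_4 = 0.
On [0, 1], with p_0(x) = a_0 + b_0·x + c_0·x² + d_0·x³: c_0 = M_0/2 = 0, d_0 = (M_1 - M_0)/(6h_0) = -155/56, b_0 = Δ_0 - h_0(2M_0 + M_1)/6 = 547/56.

-2.7679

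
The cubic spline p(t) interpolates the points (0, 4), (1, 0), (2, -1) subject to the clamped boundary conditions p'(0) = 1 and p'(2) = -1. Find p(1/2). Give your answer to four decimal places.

2.5938

With σ_i denoting the second derivative at x_i, h_i = 1, 1, and Δ_i = (y_(i+1) − y_i)/h_i = -4, -1:
  1·σ_0 + 4·σ_1 + 1·σ_2 = 6(Δ_1 - Δ_0) = 18
Clamped end conditions give two more equations: 2h_0·σ_0 + h_0·σ_1 = 6(Δ_0 - p'(0)) = -30 and h_1·σ_1 + 2h_1·σ_2 = 6(p'(2) - Δ_1) = 0.
Solving the tridiagonal system: σ_0 = -41/2, σ_1 = 11, σ_2 = -11/2.
On [0, 1], p(t) = 4 + 1·t - 41/4·t² + 21/4·t³.
With t = 1/2: p(1/2) = 83/32.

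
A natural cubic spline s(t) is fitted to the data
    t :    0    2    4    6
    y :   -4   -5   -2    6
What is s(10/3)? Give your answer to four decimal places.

Write M_i for s''(x_i). With h_i = 2, 2, 2 and divided differences Δ_i = -1/2, 3/2, 4, the continuity of s' gives the tridiagonal system
  2·M_0 + 8·M_1 + 2·M_2 = 6(Δ_1 - Δ_0) = 12
  2·M_1 + 8·M_2 + 2·M_3 = 6(Δ_2 - Δ_1) = 15
Natural end conditions: M_0 = M_3 = 0.
Forward elimination and back-substitution give M_0 = 0, M_1 = 11/10, M_2 = 8/5, M_3 = 0.
On [2, 4], s(t) = -5 + 7/30·(t - 2) + 11/20·(t - 2)² + 1/24·(t - 2)³.
With (t - 2) = 4/3: s(10/3) = -1463/405.

-3.6123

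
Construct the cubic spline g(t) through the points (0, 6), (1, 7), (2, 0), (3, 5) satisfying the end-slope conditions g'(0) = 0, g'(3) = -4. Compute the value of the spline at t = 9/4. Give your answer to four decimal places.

1.0625

Let M_i = g''(x_i). Step sizes h_i = 1, 1, 1; slopes of the chords Δ_i = (y_(i+1) - y_i)/h_i = 1, -7, 5.
  1·M_0 + 4·M_1 + 1·M_2 = 6(Δ_1 - Δ_0) = -48
  1·M_1 + 4·M_2 + 1·M_3 = 6(Δ_2 - Δ_1) = 72
Clamped end conditions give two more equations: 2h_0·M_0 + h_0·M_1 = 6(Δ_0 - g'(0)) = 6 and h_2·M_2 + 2h_2·M_3 = 6(g'(3) - Δ_2) = -54.
Hence M_0 = 46/3, M_1 = -74/3, M_2 = 106/3, M_3 = -134/3.
On [2, 3], g(t) = 0 + 2/3·(t - 2) + 53/3·(t - 2)² - 40/3·(t - 2)³.
With (t - 2) = 1/4: g(9/4) = 17/16.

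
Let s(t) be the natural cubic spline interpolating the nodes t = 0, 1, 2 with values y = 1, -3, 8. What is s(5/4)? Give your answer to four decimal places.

Let σ_i = s''(x_i). Step sizes h_i = 1, 1; slopes of the chords Δ_i = (y_(i+1) - y_i)/h_i = -4, 11.
  1·σ_0 + 4·σ_1 + 1·σ_2 = 6(Δ_1 - Δ_0) = 90
Natural end conditions: σ_0 = σ_2 = 0.
Solving: σ_0 = 0, σ_1 = 45/2, σ_2 = 0.
On [1, 2], s(t) = -3 + 7/2·(t - 1) + 45/4·(t - 1)² - 15/4·(t - 1)³.
With (t - 1) = 1/4: s(5/4) = -379/256.

-1.4805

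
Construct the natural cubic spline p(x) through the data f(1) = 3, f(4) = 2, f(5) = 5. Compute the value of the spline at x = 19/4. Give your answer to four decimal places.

4.1523

With σ_i denoting the second derivative at x_i, h_i = 3, 1, and Δ_i = (y_(i+1) − y_i)/h_i = -1/3, 3:
  3·σ_0 + 8·σ_1 + 1·σ_2 = 6(Δ_1 - Δ_0) = 20
Natural end conditions: σ_0 = σ_2 = 0.
Solving: σ_0 = 0, σ_1 = 5/2, σ_2 = 0.
On [4, 5], p(x) = 2 + 13/6·(x - 4) + 5/4·(x - 4)² - 5/12·(x - 4)³.
With (x - 4) = 3/4: p(19/4) = 1063/256.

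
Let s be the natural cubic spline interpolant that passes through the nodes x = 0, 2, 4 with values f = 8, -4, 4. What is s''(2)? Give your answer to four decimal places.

7.5000

Put M_i = s'' at the i-th knot. Here h = (2, 2) and Δ = (-6, 4), so the interior equations h_(i-1)·M_(i-1) + 2(h_(i-1)+h_i)·M_i + h_i·M_(i+1) = 6(Δ_i − Δ_(i-1)) read
  2·M_0 + 8·M_1 + 2·M_2 = 6(Δ_1 - Δ_0) = 60
Natural end conditions: M_0 = M_2 = 0.
Hence M_0 = 0, M_1 = 15/2, M_2 = 0.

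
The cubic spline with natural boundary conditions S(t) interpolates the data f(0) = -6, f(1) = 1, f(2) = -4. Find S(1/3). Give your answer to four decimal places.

Write σ_i for S''(x_i). With h_i = 1, 1 and divided differences Δ_i = 7, -5, the continuity of S' gives the tridiagonal system
  1·σ_0 + 4·σ_1 + 1·σ_2 = 6(Δ_1 - Δ_0) = -72
Natural end conditions: σ_0 = σ_2 = 0.
Forward elimination and back-substitution give σ_0 = 0, σ_1 = -18, σ_2 = 0.
On [0, 1], S(t) = -6 + 10·t + 0·t² - 3·t³.
With t = 1/3: S(1/3) = -25/9.

-2.7778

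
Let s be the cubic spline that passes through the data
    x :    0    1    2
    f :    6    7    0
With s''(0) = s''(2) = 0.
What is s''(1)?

Let m_i = s''(x_i). Step sizes h_i = 1, 1; slopes of the chords Δ_i = (y_(i+1) - y_i)/h_i = 1, -7.
  1·m_0 + 4·m_1 + 1·m_2 = 6(Δ_1 - Δ_0) = -48
Natural end conditions: m_0 = m_2 = 0.
Solving the tridiagonal system: m_0 = 0, m_1 = -12, m_2 = 0.

-12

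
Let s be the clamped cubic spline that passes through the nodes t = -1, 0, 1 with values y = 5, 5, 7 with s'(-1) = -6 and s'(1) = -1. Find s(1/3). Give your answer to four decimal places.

Let M_i = s''(x_i). Step sizes h_i = 1, 1; slopes of the chords Δ_i = (y_(i+1) - y_i)/h_i = 0, 2.
  1·M_0 + 4·M_1 + 1·M_2 = 6(Δ_1 - Δ_0) = 12
Clamped end conditions give two more equations: 2h_0·M_0 + h_0·M_1 = 6(Δ_0 - s'(-1)) = 36 and h_1·M_1 + 2h_1·M_2 = 6(s'(1) - Δ_1) = -18.
Solving: M_0 = 35/2, M_1 = 1, M_2 = -19/2.
On [0, 1], s(t) = 5 + 13/4·t + 1/2·t² - 7/4·t³.
With t = 1/3: s(1/3) = 164/27.

6.0741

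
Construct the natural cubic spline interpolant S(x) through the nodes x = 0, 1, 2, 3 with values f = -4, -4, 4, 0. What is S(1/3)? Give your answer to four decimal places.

-4.8691

Let σ_i = S''(x_i). Step sizes h_i = 1, 1, 1; slopes of the chords Δ_i = (y_(i+1) - y_i)/h_i = 0, 8, -4.
  1·σ_0 + 4·σ_1 + 1·σ_2 = 6(Δ_1 - Δ_0) = 48
  1·σ_1 + 4·σ_2 + 1·σ_3 = 6(Δ_2 - Δ_1) = -72
Natural end conditions: σ_0 = σ_3 = 0.
Hence σ_0 = 0, σ_1 = 88/5, σ_2 = -112/5, σ_3 = 0.
On [0, 1], S(x) = -4 - 44/15·x + 0·x² + 44/15·x³.
With x = 1/3: S(1/3) = -1972/405.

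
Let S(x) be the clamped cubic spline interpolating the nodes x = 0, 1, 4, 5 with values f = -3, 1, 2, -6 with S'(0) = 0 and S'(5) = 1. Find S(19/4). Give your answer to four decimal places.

With m_i denoting the second derivative at x_i, h_i = 1, 3, 1, and Δ_i = (y_(i+1) − y_i)/h_i = 4, 1/3, -8:
  1·m_0 + 8·m_1 + 3·m_2 = 6(Δ_1 - Δ_0) = -22
  3·m_1 + 8·m_2 + 1·m_3 = 6(Δ_2 - Δ_1) = -50
Clamped end conditions give two more equations: 2h_0·m_0 + h_0·m_1 = 6(Δ_0 - S'(0)) = 24 and h_2·m_2 + 2h_2·m_3 = 6(S'(5) - Δ_2) = 54.
Forward elimination and back-substitution give m_0 = 772/63, m_1 = -32/63, m_2 = -634/63, m_3 = 2018/63.
On [4, 5], S(x) = 2 - 629/63·(x - 4) - 317/63·(x - 4)² + 442/63·(x - 4)³.
With (x - 4) = 3/4: S(19/4) = -3601/672.

-5.3586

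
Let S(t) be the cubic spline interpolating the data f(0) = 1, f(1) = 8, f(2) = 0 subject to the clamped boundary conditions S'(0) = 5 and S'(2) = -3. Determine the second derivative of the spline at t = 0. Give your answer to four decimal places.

24.5000

Write m_i for S''(x_i). With h_i = 1, 1 and divided differences Δ_i = 7, -8, the continuity of S' gives the tridiagonal system
  1·m_0 + 4·m_1 + 1·m_2 = 6(Δ_1 - Δ_0) = -90
Clamped end conditions give two more equations: 2h_0·m_0 + h_0·m_1 = 6(Δ_0 - S'(0)) = 12 and h_1·m_1 + 2h_1·m_2 = 6(S'(2) - Δ_1) = 30.
Hence m_0 = 49/2, m_1 = -37, m_2 = 67/2.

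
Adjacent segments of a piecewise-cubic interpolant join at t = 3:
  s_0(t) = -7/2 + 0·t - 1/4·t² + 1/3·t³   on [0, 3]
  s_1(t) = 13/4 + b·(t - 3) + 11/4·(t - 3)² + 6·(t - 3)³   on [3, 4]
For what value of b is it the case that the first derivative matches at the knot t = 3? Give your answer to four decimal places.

s_0'(t) = 0 - 1/2·t + 1·t², so s_0'(3) = 15/2. On the right, s_1'(3) = b, so b = 15/2.

7.5000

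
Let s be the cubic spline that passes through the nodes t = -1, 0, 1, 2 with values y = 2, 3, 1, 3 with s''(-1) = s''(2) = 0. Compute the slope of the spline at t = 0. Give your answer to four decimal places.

-1.1333

Put M_i = s'' at the i-th knot. Here h = (1, 1, 1) and Δ = (1, -2, 2), so the interior equations h_(i-1)·M_(i-1) + 2(h_(i-1)+h_i)·M_i + h_i·M_(i+1) = 6(Δ_i − Δ_(i-1)) read
  1·M_0 + 4·M_1 + 1·M_2 = 6(Δ_1 - Δ_0) = -18
  1·M_1 + 4·M_2 + 1·M_3 = 6(Δ_2 - Δ_1) = 24
Natural end conditions: M_0 = M_3 = 0.
Solving the tridiagonal system: M_0 = 0, M_1 = -32/5, M_2 = 38/5, M_3 = 0.
On [0, 1], s'(t) = b_1 + 2c_1·t + 3d_1·t² with b_1 = Δ_1 - h_1(2M_1 + M_2)/6 = -17/15, c_1 = M_1/2 = -16/5, d_1 = (M_2 - M_1)/(6h_1) = 7/3. So s'(0) = -17/15.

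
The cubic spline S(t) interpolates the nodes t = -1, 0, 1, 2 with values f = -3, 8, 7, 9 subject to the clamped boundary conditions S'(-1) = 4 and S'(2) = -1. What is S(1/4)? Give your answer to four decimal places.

8.8125

Write σ_i for S''(x_i). With h_i = 1, 1, 1 and divided differences Δ_i = 11, -1, 2, the continuity of S' gives the tridiagonal system
  1·σ_0 + 4·σ_1 + 1·σ_2 = 6(Δ_1 - Δ_0) = -72
  1·σ_1 + 4·σ_2 + 1·σ_3 = 6(Δ_2 - Δ_1) = 18
Clamped end conditions give two more equations: 2h_0·σ_0 + h_0·σ_1 = 6(Δ_0 - S'(-1)) = 42 and h_2·σ_2 + 2h_2·σ_3 = 6(S'(2) - Δ_2) = -18.
Forward elimination and back-substitution give σ_0 = 110/3, σ_1 = -94/3, σ_2 = 50/3, σ_3 = -52/3.
On [0, 1], S(t) = 8 + 20/3·t - 47/3·t² + 8·t³.
With t = 1/4: S(1/4) = 141/16.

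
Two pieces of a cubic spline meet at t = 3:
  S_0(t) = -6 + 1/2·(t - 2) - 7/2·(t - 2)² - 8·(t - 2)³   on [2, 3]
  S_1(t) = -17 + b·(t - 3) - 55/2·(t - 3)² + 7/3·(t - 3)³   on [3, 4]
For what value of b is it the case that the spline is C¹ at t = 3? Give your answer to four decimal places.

-30.5000

S_0'(t) = 1/2 - 7·(t - 2) - 24·(t - 2)², so S_0'(3) = -61/2. On the right, S_1'(3) = b, so b = -61/2.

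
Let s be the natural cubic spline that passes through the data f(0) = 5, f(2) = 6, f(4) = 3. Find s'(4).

With σ_i denoting the second derivative at x_i, h_i = 2, 2, and Δ_i = (y_(i+1) − y_i)/h_i = 1/2, -3/2:
  2·σ_0 + 8·σ_1 + 2·σ_2 = 6(Δ_1 - Δ_0) = -12
Natural end conditions: σ_0 = σ_2 = 0.
Solving the tridiagonal system: σ_0 = 0, σ_1 = -3/2, σ_2 = 0.
On [2, 4], s'(t) = b_1 + 2c_1·(t - 2) + 3d_1·(t - 2)² with b_1 = Δ_1 - h_1(2σ_1 + σ_2)/6 = -1/2, c_1 = σ_1/2 = -3/4, d_1 = (σ_2 - σ_1)/(6h_1) = 1/8. So s'(4) = -2.

-2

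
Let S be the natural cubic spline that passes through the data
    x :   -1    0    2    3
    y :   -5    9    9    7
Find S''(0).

-15

Let σ_i = S''(x_i). Step sizes h_i = 1, 2, 1; slopes of the chords Δ_i = (y_(i+1) - y_i)/h_i = 14, 0, -2.
  1·σ_0 + 6·σ_1 + 2·σ_2 = 6(Δ_1 - Δ_0) = -84
  2·σ_1 + 6·σ_2 + 1·σ_3 = 6(Δ_2 - Δ_1) = -12
Natural end conditions: σ_0 = σ_3 = 0.
Forward elimination and back-substitution give σ_0 = 0, σ_1 = -15, σ_2 = 3, σ_3 = 0.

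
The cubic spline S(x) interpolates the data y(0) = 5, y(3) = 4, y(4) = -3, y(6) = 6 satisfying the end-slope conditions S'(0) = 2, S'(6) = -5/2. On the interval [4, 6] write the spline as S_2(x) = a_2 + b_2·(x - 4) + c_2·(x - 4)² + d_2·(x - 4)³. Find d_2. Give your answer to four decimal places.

Let M_i = S''(x_i). Step sizes h_i = 3, 1, 2; slopes of the chords Δ_i = (y_(i+1) - y_i)/h_i = -1/3, -7, 9/2.
  3·M_0 + 8·M_1 + 1·M_2 = 6(Δ_1 - Δ_0) = -40
  1·M_1 + 6·M_2 + 2·M_3 = 6(Δ_2 - Δ_1) = 69
Clamped end conditions give two more equations: 2h_0·M_0 + h_0·M_1 = 6(Δ_0 - S'(0)) = -14 and h_2·M_2 + 2h_2·M_3 = 6(S'(6) - Δ_2) = -42.
Forward elimination and back-substitution give M_0 = 12/7, M_1 = -170/21, M_2 = 412/21, M_3 = -853/42.
On [4, 6], with S_2(x) = a_2 + b_2·(x - 4) + c_2·(x - 4)² + d_2·(x - 4)³: c_2 = M_2/2 = 206/21, d_2 = (M_3 - M_2)/(6h_2) = -559/168, b_2 = Δ_2 - h_2(2M_2 + M_3)/6 = -38/21.

-3.3274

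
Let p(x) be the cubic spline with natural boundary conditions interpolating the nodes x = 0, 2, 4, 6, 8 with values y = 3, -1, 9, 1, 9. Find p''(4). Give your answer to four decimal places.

Put M_i = p'' at the i-th knot. Here h = (2, 2, 2, 2) and Δ = (-2, 5, -4, 4), so the interior equations h_(i-1)·M_(i-1) + 2(h_(i-1)+h_i)·M_i + h_i·M_(i+1) = 6(Δ_i − Δ_(i-1)) read
  2·M_0 + 8·M_1 + 2·M_2 = 6(Δ_1 - Δ_0) = 42
  2·M_1 + 8·M_2 + 2·M_3 = 6(Δ_2 - Δ_1) = -54
  2·M_2 + 8·M_3 + 2·M_4 = 6(Δ_3 - Δ_2) = 48
Natural end conditions: M_0 = M_4 = 0.
Solving the tridiagonal system: M_0 = 0, M_1 = 447/56, M_2 = -153/14, M_3 = 489/56, M_4 = 0.

-10.9286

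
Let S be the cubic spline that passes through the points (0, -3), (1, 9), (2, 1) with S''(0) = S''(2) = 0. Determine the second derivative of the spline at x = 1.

Put M_i = S'' at the i-th knot. Here h = (1, 1) and Δ = (12, -8), so the interior equations h_(i-1)·M_(i-1) + 2(h_(i-1)+h_i)·M_i + h_i·M_(i+1) = 6(Δ_i − Δ_(i-1)) read
  1·M_0 + 4·M_1 + 1·M_2 = 6(Δ_1 - Δ_0) = -120
Natural end conditions: M_0 = M_2 = 0.
Forward elimination and back-substitution give M_0 = 0, M_1 = -30, M_2 = 0.

-30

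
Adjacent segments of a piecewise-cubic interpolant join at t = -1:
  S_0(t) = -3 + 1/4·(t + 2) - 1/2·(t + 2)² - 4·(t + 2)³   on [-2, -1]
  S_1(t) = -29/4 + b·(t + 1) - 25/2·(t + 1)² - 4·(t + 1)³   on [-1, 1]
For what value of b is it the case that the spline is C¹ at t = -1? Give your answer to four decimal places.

-12.7500

S_0'(t) = 1/4 - 1·(t + 2) - 12·(t + 2)², so S_0'(-1) = -51/4. On the right, S_1'(-1) = b, so b = -51/4.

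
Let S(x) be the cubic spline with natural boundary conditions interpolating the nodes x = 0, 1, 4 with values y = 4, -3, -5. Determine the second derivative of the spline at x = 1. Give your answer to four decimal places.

4.7500

Let m_i = S''(x_i). Step sizes h_i = 1, 3; slopes of the chords Δ_i = (y_(i+1) - y_i)/h_i = -7, -2/3.
  1·m_0 + 8·m_1 + 3·m_2 = 6(Δ_1 - Δ_0) = 38
Natural end conditions: m_0 = m_2 = 0.
Forward elimination and back-substitution give m_0 = 0, m_1 = 19/4, m_2 = 0.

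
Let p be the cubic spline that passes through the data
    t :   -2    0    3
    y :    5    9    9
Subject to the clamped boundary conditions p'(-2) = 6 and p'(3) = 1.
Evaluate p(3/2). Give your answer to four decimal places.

8.5500

Put M_i = p'' at the i-th knot. Here h = (2, 3) and Δ = (2, 0), so the interior equations h_(i-1)·M_(i-1) + 2(h_(i-1)+h_i)·M_i + h_i·M_(i+1) = 6(Δ_i − Δ_(i-1)) read
  2·M_0 + 10·M_1 + 3·M_2 = 6(Δ_1 - Δ_0) = -12
Clamped end conditions give two more equations: 2h_0·M_0 + h_0·M_1 = 6(Δ_0 - p'(-2)) = -24 and h_1·M_1 + 2h_1·M_2 = 6(p'(3) - Δ_1) = 6.
Solving: M_0 = -29/5, M_1 = -2/5, M_2 = 6/5.
On [0, 3], p(t) = 9 - 1/5·t - 1/5·t² + 4/45·t³.
With t = 3/2: p(3/2) = 171/20.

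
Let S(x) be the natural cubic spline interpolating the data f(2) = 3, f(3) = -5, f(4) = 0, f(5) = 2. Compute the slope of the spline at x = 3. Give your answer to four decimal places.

Let m_i = S''(x_i). Step sizes h_i = 1, 1, 1; slopes of the chords Δ_i = (y_(i+1) - y_i)/h_i = -8, 5, 2.
  1·m_0 + 4·m_1 + 1·m_2 = 6(Δ_1 - Δ_0) = 78
  1·m_1 + 4·m_2 + 1·m_3 = 6(Δ_2 - Δ_1) = -18
Natural end conditions: m_0 = m_3 = 0.
Solving: m_0 = 0, m_1 = 22, m_2 = -10, m_3 = 0.
On [3, 4], S'(x) = b_1 + 2c_1·(x - 3) + 3d_1·(x - 3)² with b_1 = Δ_1 - h_1(2m_1 + m_2)/6 = -2/3, c_1 = m_1/2 = 11, d_1 = (m_2 - m_1)/(6h_1) = -16/3. So S'(3) = -2/3.

-0.6667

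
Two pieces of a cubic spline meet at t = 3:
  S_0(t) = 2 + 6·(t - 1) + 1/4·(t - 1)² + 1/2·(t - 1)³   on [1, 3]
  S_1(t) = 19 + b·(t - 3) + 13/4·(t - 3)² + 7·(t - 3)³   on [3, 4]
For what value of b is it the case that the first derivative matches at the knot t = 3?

13

S_0'(t) = 6 + 1/2·(t - 1) + 3/2·(t - 1)², so S_0'(3) = 13. On the right, S_1'(3) = b, so b = 13.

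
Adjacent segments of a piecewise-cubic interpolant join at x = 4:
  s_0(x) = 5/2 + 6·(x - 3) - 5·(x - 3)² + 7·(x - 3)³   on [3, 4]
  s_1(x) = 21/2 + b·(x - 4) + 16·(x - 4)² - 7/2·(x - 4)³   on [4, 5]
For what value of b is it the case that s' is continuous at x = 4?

17

s_0'(x) = 6 - 10·(x - 3) + 21·(x - 3)², so s_0'(4) = 17. On the right, s_1'(4) = b, so b = 17.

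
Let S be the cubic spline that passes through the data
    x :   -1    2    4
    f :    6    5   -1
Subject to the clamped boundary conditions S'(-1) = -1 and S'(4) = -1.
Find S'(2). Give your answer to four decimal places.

-2.4000

Write M_i for S''(x_i). With h_i = 3, 2 and divided differences Δ_i = -1/3, -3, the continuity of S' gives the tridiagonal system
  3·M_0 + 10·M_1 + 2·M_2 = 6(Δ_1 - Δ_0) = -16
Clamped end conditions give two more equations: 2h_0·M_0 + h_0·M_1 = 6(Δ_0 - S'(-1)) = 4 and h_1·M_1 + 2h_1·M_2 = 6(S'(4) - Δ_1) = 12.
Solving: M_0 = 34/15, M_1 = -16/5, M_2 = 23/5.
On [2, 4], S'(x) = b_1 + 2c_1·(x - 2) + 3d_1·(x - 2)² with b_1 = Δ_1 - h_1(2M_1 + M_2)/6 = -12/5, c_1 = M_1/2 = -8/5, d_1 = (M_2 - M_1)/(6h_1) = 13/20. So S'(2) = -12/5.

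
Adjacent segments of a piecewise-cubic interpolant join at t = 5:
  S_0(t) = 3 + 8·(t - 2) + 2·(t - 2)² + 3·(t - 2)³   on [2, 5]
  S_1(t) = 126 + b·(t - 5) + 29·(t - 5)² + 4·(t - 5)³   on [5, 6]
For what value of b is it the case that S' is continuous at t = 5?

101

S_0'(t) = 8 + 4·(t - 2) + 9·(t - 2)², so S_0'(5) = 101. On the right, S_1'(5) = b, so b = 101.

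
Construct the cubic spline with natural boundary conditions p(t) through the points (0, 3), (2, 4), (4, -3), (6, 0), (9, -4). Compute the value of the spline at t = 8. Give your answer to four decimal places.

Put m_i = p'' at the i-th knot. Here h = (2, 2, 2, 3) and Δ = (1/2, -7/2, 3/2, -4/3), so the interior equations h_(i-1)·m_(i-1) + 2(h_(i-1)+h_i)·m_i + h_i·m_(i+1) = 6(Δ_i − Δ_(i-1)) read
  2·m_0 + 8·m_1 + 2·m_2 = 6(Δ_1 - Δ_0) = -24
  2·m_1 + 8·m_2 + 2·m_3 = 6(Δ_2 - Δ_1) = 30
  2·m_2 + 10·m_3 + 3·m_4 = 6(Δ_3 - Δ_2) = -17
Natural end conditions: m_0 = m_4 = 0.
Solving: m_0 = 0, m_1 = -623/142, m_2 = 394/71, m_3 = -399/142, m_4 = 0.
On [6, 9], p(t) = 0 + 629/426·(t - 6) - 399/284·(t - 6)² + 133/852·(t - 6)³.
With (t - 6) = 2: p(8) = -302/213.

-1.4178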